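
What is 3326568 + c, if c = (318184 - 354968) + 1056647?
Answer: 4346431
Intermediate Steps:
c = 1019863 (c = -36784 + 1056647 = 1019863)
3326568 + c = 3326568 + 1019863 = 4346431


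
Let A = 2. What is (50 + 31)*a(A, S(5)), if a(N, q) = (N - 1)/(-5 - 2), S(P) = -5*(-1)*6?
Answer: -81/7 ≈ -11.571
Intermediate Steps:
S(P) = 30 (S(P) = 5*6 = 30)
a(N, q) = 1/7 - N/7 (a(N, q) = (-1 + N)/(-7) = (-1 + N)*(-1/7) = 1/7 - N/7)
(50 + 31)*a(A, S(5)) = (50 + 31)*(1/7 - 1/7*2) = 81*(1/7 - 2/7) = 81*(-1/7) = -81/7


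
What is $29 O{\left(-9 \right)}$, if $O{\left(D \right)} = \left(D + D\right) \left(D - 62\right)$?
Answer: $37062$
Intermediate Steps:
$O{\left(D \right)} = 2 D \left(-62 + D\right)$
$29 O{\left(-9 \right)} = 29 \cdot 2 \left(-9\right) \left(-62 - 9\right) = 29 \cdot 2 \left(-9\right) \left(-71\right) = 29 \cdot 1278 = 37062$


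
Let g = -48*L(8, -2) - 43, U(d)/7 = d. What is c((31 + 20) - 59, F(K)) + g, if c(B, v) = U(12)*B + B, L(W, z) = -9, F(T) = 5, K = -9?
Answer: -291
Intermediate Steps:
U(d) = 7*d
g = 389 (g = -48*(-9) - 43 = 432 - 43 = 389)
c(B, v) = 85*B (c(B, v) = (7*12)*B + B = 84*B + B = 85*B)
c((31 + 20) - 59, F(K)) + g = 85*((31 + 20) - 59) + 389 = 85*(51 - 59) + 389 = 85*(-8) + 389 = -680 + 389 = -291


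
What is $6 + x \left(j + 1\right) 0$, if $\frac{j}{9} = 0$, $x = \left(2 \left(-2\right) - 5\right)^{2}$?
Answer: $6$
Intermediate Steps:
$x = 81$ ($x = \left(-4 - 5\right)^{2} = \left(-9\right)^{2} = 81$)
$j = 0$ ($j = 9 \cdot 0 = 0$)
$6 + x \left(j + 1\right) 0 = 6 + 81 \left(0 + 1\right) 0 = 6 + 81 \cdot 1 \cdot 0 = 6 + 81 \cdot 0 = 6 + 0 = 6$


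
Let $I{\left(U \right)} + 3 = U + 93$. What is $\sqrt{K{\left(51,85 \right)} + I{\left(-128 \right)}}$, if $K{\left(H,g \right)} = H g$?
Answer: $\sqrt{4297} \approx 65.552$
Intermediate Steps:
$I{\left(U \right)} = 90 + U$ ($I{\left(U \right)} = -3 + \left(U + 93\right) = -3 + \left(93 + U\right) = 90 + U$)
$\sqrt{K{\left(51,85 \right)} + I{\left(-128 \right)}} = \sqrt{51 \cdot 85 + \left(90 - 128\right)} = \sqrt{4335 - 38} = \sqrt{4297}$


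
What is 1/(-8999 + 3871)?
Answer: -1/5128 ≈ -0.00019501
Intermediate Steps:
1/(-8999 + 3871) = 1/(-5128) = -1/5128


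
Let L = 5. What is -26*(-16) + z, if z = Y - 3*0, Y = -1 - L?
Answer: 410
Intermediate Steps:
Y = -6 (Y = -1 - 1*5 = -1 - 5 = -6)
z = -6 (z = -6 - 3*0 = -6 + 0 = -6)
-26*(-16) + z = -26*(-16) - 6 = 416 - 6 = 410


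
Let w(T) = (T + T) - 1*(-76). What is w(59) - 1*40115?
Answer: -39921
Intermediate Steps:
w(T) = 76 + 2*T (w(T) = 2*T + 76 = 76 + 2*T)
w(59) - 1*40115 = (76 + 2*59) - 1*40115 = (76 + 118) - 40115 = 194 - 40115 = -39921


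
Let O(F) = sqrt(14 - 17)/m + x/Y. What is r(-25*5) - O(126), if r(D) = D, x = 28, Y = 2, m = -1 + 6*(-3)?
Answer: -139 + I*sqrt(3)/19 ≈ -139.0 + 0.091161*I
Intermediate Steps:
m = -19 (m = -1 - 18 = -19)
O(F) = 14 - I*sqrt(3)/19 (O(F) = sqrt(14 - 17)/(-19) + 28/2 = sqrt(-3)*(-1/19) + 28*(1/2) = (I*sqrt(3))*(-1/19) + 14 = -I*sqrt(3)/19 + 14 = 14 - I*sqrt(3)/19)
r(-25*5) - O(126) = -25*5 - (14 - I*sqrt(3)/19) = -125 + (-14 + I*sqrt(3)/19) = -139 + I*sqrt(3)/19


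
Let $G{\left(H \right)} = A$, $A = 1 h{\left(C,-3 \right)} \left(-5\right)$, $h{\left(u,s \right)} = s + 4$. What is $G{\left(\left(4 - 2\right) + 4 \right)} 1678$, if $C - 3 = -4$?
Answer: $-8390$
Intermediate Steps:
$C = -1$ ($C = 3 - 4 = -1$)
$h{\left(u,s \right)} = 4 + s$
$A = -5$ ($A = 1 \left(4 - 3\right) \left(-5\right) = 1 \cdot 1 \left(-5\right) = 1 \left(-5\right) = -5$)
$G{\left(H \right)} = -5$
$G{\left(\left(4 - 2\right) + 4 \right)} 1678 = \left(-5\right) 1678 = -8390$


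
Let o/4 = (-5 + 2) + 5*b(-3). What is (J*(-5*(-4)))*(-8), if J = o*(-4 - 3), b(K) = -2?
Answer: -58240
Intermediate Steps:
o = -52 (o = 4*((-5 + 2) + 5*(-2)) = 4*(-3 - 10) = 4*(-13) = -52)
J = 364 (J = -52*(-4 - 3) = -52*(-7) = 364)
(J*(-5*(-4)))*(-8) = (364*(-5*(-4)))*(-8) = (364*(-1*(-20)))*(-8) = (364*20)*(-8) = 7280*(-8) = -58240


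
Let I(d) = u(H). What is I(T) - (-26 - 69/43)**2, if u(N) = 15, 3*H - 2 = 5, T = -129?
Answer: -1381234/1849 ≈ -747.02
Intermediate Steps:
H = 7/3 (H = 2/3 + (1/3)*5 = 2/3 + 5/3 = 7/3 ≈ 2.3333)
I(d) = 15
I(T) - (-26 - 69/43)**2 = 15 - (-26 - 69/43)**2 = 15 - (-1187/43)**2 = 15 - 1*1408969/1849 = 15 - 1408969/1849 = -1381234/1849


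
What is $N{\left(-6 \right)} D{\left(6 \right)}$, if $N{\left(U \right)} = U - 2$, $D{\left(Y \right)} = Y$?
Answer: $-48$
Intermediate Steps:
$N{\left(U \right)} = -2 + U$
$N{\left(-6 \right)} D{\left(6 \right)} = \left(-2 - 6\right) 6 = \left(-8\right) 6 = -48$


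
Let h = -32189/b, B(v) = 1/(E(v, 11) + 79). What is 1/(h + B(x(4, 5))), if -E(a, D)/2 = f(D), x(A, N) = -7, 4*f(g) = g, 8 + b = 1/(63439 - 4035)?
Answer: 69858957/281087787794 ≈ 0.00024853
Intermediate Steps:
b = -475231/59404 (b = -8 + 1/(63439 - 4035) = -8 + 1/59404 = -475231/59404 ≈ -8.0000)
f(g) = g/4
E(a, D) = -D/2
B(v) = 2/147 (B(v) = 1/(-1/2*11 + 79) = 1/(-11/2 + 79) = 1/(147/2) = 2/147)
h = 1912155356/475231 (h = -32189/(-475231/59404) = -32189*(-59404/475231) = 1912155356/475231 ≈ 4023.6)
1/(h + B(x(4, 5))) = 1/(1912155356/475231 + 2/147) = 1/(281087787794/69858957) = 69858957/281087787794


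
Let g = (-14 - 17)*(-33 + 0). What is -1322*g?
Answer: -1352406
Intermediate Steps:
g = 1023 (g = -31*(-33) = 1023)
-1322*g = -1322*1023 = -1352406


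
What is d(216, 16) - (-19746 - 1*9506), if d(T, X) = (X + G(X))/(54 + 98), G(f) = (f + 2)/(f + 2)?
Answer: 4446321/152 ≈ 29252.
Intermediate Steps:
G(f) = 1 (G(f) = (2 + f)/(2 + f) = 1)
d(T, X) = 1/152 + X/152 (d(T, X) = (X + 1)/(54 + 98) = (1 + X)/152 = (1 + X)*(1/152) = 1/152 + X/152)
d(216, 16) - (-19746 - 1*9506) = (1/152 + (1/152)*16) - (-19746 - 1*9506) = (1/152 + 2/19) - (-19746 - 9506) = 17/152 - 1*(-29252) = 17/152 + 29252 = 4446321/152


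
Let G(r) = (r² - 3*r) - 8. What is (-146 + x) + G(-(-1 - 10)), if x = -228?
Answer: -294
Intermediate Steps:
G(r) = -8 + r² - 3*r
(-146 + x) + G(-(-1 - 10)) = (-146 - 228) + (-8 + (-(-1 - 10))² - (-3)*(-1 - 10)) = -374 + (-8 + (-1*(-11))² - (-3)*(-11)) = -374 + (-8 + 11² - 3*11) = -374 + (-8 + 121 - 33) = -374 + 80 = -294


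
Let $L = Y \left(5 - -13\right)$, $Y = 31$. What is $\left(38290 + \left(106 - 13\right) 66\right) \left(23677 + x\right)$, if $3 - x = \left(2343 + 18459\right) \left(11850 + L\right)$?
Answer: $-11466313049408$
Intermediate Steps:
$L = 558$ ($L = 31 \left(5 - -13\right) = 31 \left(5 + 13\right) = 31 \cdot 18 = 558$)
$x = -258111213$ ($x = 3 - \left(2343 + 18459\right) \left(11850 + 558\right) = 3 - 20802 \cdot 12408 = 3 - 258111216 = -258111213$)
$\left(38290 + \left(106 - 13\right) 66\right) \left(23677 + x\right) = \left(38290 + \left(106 - 13\right) 66\right) \left(23677 - 258111213\right) = \left(38290 + 93 \cdot 66\right) \left(-258087536\right) = \left(38290 + 6138\right) \left(-258087536\right) = 44428 \left(-258087536\right) = -11466313049408$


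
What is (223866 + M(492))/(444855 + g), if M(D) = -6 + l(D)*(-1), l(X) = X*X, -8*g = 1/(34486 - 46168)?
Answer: -1701273024/41574368881 ≈ -0.040921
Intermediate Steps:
g = 1/93456 (g = -1/(8*(34486 - 46168)) = -⅛/(-11682) = -⅛*(-1/11682) = 1/93456 ≈ 1.0700e-5)
l(X) = X²
M(D) = -6 - D² (M(D) = -6 + D²*(-1) = -6 - D²)
(223866 + M(492))/(444855 + g) = (223866 + (-6 - 1*492²))/(444855 + 1/93456) = (223866 + (-6 - 1*242064))/(41574368881/93456) = (223866 + (-6 - 242064))*(93456/41574368881) = (223866 - 242070)*(93456/41574368881) = -18204*93456/41574368881 = -1701273024/41574368881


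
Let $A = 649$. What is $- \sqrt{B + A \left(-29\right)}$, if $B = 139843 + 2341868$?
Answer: $- \sqrt{2462890} \approx -1569.4$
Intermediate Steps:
$B = 2481711$
$- \sqrt{B + A \left(-29\right)} = - \sqrt{2481711 + 649 \left(-29\right)} = - \sqrt{2481711 - 18821} = - \sqrt{2462890}$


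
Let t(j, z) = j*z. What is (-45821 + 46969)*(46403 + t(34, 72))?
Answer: 56080948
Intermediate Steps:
(-45821 + 46969)*(46403 + t(34, 72)) = (-45821 + 46969)*(46403 + 34*72) = 1148*(46403 + 2448) = 1148*48851 = 56080948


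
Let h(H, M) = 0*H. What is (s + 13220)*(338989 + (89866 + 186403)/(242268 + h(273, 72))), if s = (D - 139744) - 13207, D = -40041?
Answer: -1230336547011901/20189 ≈ -6.0941e+10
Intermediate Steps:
s = -192992 (s = (-40041 - 139744) - 13207 = -179785 - 13207 = -192992)
h(H, M) = 0
(s + 13220)*(338989 + (89866 + 186403)/(242268 + h(273, 72))) = (-192992 + 13220)*(338989 + (89866 + 186403)/(242268 + 0)) = -179772*(338989 + 276269/242268) = -179772*82126463321/242268 = -1230336547011901/20189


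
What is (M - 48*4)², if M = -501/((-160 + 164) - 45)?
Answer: 54331641/1681 ≈ 32321.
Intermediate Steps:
M = 501/41 (M = -501/(4 - 45) = -501/(-41) = -501*(-1/41) = 501/41 ≈ 12.220)
(M - 48*4)² = (501/41 - 48*4)² = (501/41 - 192)² = (-7371/41)² = 54331641/1681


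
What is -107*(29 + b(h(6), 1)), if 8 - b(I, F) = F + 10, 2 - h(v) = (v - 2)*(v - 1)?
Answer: -2782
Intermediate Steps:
h(v) = 2 - (-1 + v)*(-2 + v) (h(v) = 2 - (v - 2)*(v - 1) = 2 - (-2 + v)*(-1 + v) = 2 - (-1 + v)*(-2 + v))
b(I, F) = -2 - F (b(I, F) = 8 - (F + 10) = 8 - (10 + F) = 8 + (-10 - F) = -2 - F)
-107*(29 + b(h(6), 1)) = -107*(29 + (-2 - 1*1)) = -107*(29 + (-2 - 1)) = -107*(29 - 3) = -107*26 = -2782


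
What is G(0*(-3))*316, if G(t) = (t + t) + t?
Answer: 0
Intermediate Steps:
G(t) = 3*t (G(t) = 2*t + t = 3*t)
G(0*(-3))*316 = (3*(0*(-3)))*316 = (3*0)*316 = 0*316 = 0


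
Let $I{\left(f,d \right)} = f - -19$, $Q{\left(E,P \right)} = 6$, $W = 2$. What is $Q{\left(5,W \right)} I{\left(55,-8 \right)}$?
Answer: $444$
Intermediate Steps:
$I{\left(f,d \right)} = 19 + f$ ($I{\left(f,d \right)} = f + 19 = 19 + f$)
$Q{\left(5,W \right)} I{\left(55,-8 \right)} = 6 \left(19 + 55\right) = 6 \cdot 74 = 444$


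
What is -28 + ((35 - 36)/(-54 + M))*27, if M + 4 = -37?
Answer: -2633/95 ≈ -27.716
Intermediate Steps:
M = -41 (M = -4 - 37 = -41)
-28 + ((35 - 36)/(-54 + M))*27 = -28 + ((35 - 36)/(-54 - 41))*27 = -28 - 1/(-95)*27 = -28 - 1*(-1/95)*27 = -28 + (1/95)*27 = -28 + 27/95 = -2633/95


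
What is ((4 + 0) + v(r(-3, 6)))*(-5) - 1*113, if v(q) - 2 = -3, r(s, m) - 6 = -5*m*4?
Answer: -128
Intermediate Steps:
r(s, m) = 6 - 20*m (r(s, m) = 6 - 5*m*4 = 6 - 20*m)
v(q) = -1 (v(q) = 2 - 3 = -1)
((4 + 0) + v(r(-3, 6)))*(-5) - 1*113 = ((4 + 0) - 1)*(-5) - 1*113 = (4 - 1)*(-5) - 113 = 3*(-5) - 113 = -15 - 113 = -128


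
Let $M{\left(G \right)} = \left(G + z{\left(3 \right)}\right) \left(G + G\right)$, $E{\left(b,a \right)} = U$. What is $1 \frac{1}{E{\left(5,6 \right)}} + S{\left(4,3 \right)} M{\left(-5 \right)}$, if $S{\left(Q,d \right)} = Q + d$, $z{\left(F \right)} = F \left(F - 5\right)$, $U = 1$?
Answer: $771$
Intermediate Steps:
$E{\left(b,a \right)} = 1$
$z{\left(F \right)} = F \left(-5 + F\right)$
$M{\left(G \right)} = 2 G \left(-6 + G\right)$ ($M{\left(G \right)} = \left(G + 3 \left(-5 + 3\right)\right) \left(G + G\right) = \left(G + 3 \left(-2\right)\right) 2 G = \left(G - 6\right) 2 G = \left(-6 + G\right) 2 G = 2 G \left(-6 + G\right)$)
$1 \frac{1}{E{\left(5,6 \right)}} + S{\left(4,3 \right)} M{\left(-5 \right)} = 1 \cdot 1^{-1} + \left(4 + 3\right) 2 \left(-5\right) \left(-6 - 5\right) = 1 \cdot 1 + 7 \cdot 2 \left(-5\right) \left(-11\right) = 1 + 7 \cdot 110 = 1 + 770 = 771$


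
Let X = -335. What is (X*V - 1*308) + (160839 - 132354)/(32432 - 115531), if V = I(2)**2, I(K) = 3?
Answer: -276166462/83099 ≈ -3323.3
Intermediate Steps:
V = 9 (V = 3**2 = 9)
(X*V - 1*308) + (160839 - 132354)/(32432 - 115531) = (-335*9 - 1*308) + (160839 - 132354)/(32432 - 115531) = (-3015 - 308) + 28485/(-83099) = -3323 + 28485*(-1/83099) = -3323 - 28485/83099 = -276166462/83099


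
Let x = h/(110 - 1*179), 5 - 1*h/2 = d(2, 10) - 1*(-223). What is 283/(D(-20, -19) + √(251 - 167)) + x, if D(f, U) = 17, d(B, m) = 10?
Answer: 141813/4715 - 566*√21/205 ≈ 17.425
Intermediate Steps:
h = -456 (h = 10 - 2*(10 - 1*(-223)) = 10 - 2*(10 + 223) = 10 - 2*233 = 10 - 466 = -456)
x = 152/23 (x = -456/(110 - 1*179) = -456/(110 - 179) = -456/(-69) = -456*(-1/69) = 152/23 ≈ 6.6087)
283/(D(-20, -19) + √(251 - 167)) + x = 283/(17 + √(251 - 167)) + 152/23 = 283/(17 + √84) + 152/23 = 283/(17 + 2*√21) + 152/23 = 152/23 + 283/(17 + 2*√21)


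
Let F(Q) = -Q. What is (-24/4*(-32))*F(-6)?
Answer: 1152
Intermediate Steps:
(-24/4*(-32))*F(-6) = (-24/4*(-32))*(-1*(-6)) = (-24*¼*(-32))*6 = -6*(-32)*6 = 192*6 = 1152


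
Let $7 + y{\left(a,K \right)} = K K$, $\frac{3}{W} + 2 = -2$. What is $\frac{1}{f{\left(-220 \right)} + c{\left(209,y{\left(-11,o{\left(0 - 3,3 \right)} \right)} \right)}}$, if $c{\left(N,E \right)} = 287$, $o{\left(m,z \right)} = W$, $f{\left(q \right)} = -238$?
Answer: $\frac{1}{49} \approx 0.020408$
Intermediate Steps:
$W = - \frac{3}{4}$ ($W = \frac{3}{-2 - 2} = \frac{3}{-4} = 3 \left(- \frac{1}{4}\right) = - \frac{3}{4} \approx -0.75$)
$o{\left(m,z \right)} = - \frac{3}{4}$
$y{\left(a,K \right)} = -7 + K^{2}$ ($y{\left(a,K \right)} = -7 + K K = -7 + K^{2}$)
$\frac{1}{f{\left(-220 \right)} + c{\left(209,y{\left(-11,o{\left(0 - 3,3 \right)} \right)} \right)}} = \frac{1}{-238 + 287} = \frac{1}{49}$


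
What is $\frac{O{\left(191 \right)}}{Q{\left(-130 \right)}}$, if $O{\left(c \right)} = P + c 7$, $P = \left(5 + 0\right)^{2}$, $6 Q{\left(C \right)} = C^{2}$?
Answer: $\frac{2043}{4225} \approx 0.48355$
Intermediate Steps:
$Q{\left(C \right)} = \frac{C^{2}}{6}$
$P = 25$ ($P = 5^{2} = 25$)
$O{\left(c \right)} = 25 + 7 c$ ($O{\left(c \right)} = 25 + c 7 = 25 + 7 c$)
$\frac{O{\left(191 \right)}}{Q{\left(-130 \right)}} = \frac{25 + 7 \cdot 191}{\frac{1}{6} \left(-130\right)^{2}} = \frac{25 + 1337}{\frac{1}{6} \cdot 16900} = \frac{1362}{\frac{8450}{3}} = 1362 \cdot \frac{3}{8450} = \frac{2043}{4225}$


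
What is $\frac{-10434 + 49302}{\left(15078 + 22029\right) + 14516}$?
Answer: $\frac{38868}{51623} \approx 0.75292$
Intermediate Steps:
$\frac{-10434 + 49302}{\left(15078 + 22029\right) + 14516} = \frac{38868}{37107 + 14516} = \frac{38868}{51623}$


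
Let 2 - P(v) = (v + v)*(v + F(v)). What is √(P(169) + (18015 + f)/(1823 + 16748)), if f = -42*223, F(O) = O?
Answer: I*√804078643007/2653 ≈ 338.0*I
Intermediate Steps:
f = -9366
P(v) = 2 - 4*v² (P(v) = 2 - (v + v)*(v + v) = 2 - 2*v*2*v = 2 - 4*v²)
√(P(169) + (18015 + f)/(1823 + 16748)) = √((2 - 4*169²) + (18015 - 9366)/(1823 + 16748)) = √((2 - 4*28561) + 8649/18571) = √((2 - 114244) + 8649*(1/18571)) = √(-114242 + 8649/18571) = √(-2121579533/18571) = I*√804078643007/2653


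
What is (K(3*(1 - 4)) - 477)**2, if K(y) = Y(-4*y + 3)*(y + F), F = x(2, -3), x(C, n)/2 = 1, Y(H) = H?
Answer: 562500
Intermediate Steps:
x(C, n) = 2 (x(C, n) = 2*1 = 2)
F = 2
K(y) = (2 + y)*(3 - 4*y) (K(y) = (-4*y + 3)*(y + 2) = (3 - 4*y)*(2 + y) = (2 + y)*(3 - 4*y))
(K(3*(1 - 4)) - 477)**2 = (-(-3 + 4*(3*(1 - 4)))*(2 + 3*(1 - 4)) - 477)**2 = (-(-3 + 4*(3*(-3)))*(2 + 3*(-3)) - 477)**2 = (-(-3 + 4*(-9))*(2 - 9) - 477)**2 = (-1*(-3 - 36)*(-7) - 477)**2 = (-1*(-39)*(-7) - 477)**2 = (-273 - 477)**2 = (-750)**2 = 562500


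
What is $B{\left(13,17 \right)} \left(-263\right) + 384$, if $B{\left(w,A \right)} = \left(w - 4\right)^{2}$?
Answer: $-20919$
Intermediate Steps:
$B{\left(w,A \right)} = \left(-4 + w\right)^{2}$ ($B{\left(w,A \right)} = \left(w - 4\right)^{2} = \left(-4 + w\right)^{2}$)
$B{\left(13,17 \right)} \left(-263\right) + 384 = \left(-4 + 13\right)^{2} \left(-263\right) + 384 = 9^{2} \left(-263\right) + 384 = 81 \left(-263\right) + 384 = -21303 + 384 = -20919$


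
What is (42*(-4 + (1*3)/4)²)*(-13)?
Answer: -46137/8 ≈ -5767.1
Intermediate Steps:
(42*(-4 + (1*3)/4)²)*(-13) = (42*(-4 + 3*(¼))²)*(-13) = (42*(-4 + ¾)²)*(-13) = (42*(-13/4)²)*(-13) = (42*(169/16))*(-13) = (3549/8)*(-13) = -46137/8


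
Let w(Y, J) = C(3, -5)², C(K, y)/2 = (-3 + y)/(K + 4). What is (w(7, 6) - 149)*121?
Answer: -852445/49 ≈ -17397.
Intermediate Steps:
C(K, y) = 2*(-3 + y)/(4 + K) (C(K, y) = 2*((-3 + y)/(K + 4)) = 2*((-3 + y)/(4 + K)) = 2*(-3 + y)/(4 + K))
w(Y, J) = 256/49 (w(Y, J) = (2*(-3 - 5)/(4 + 3))² = (2*(-8)/7)² = (2*(⅐)*(-8))² = (-16/7)² = 256/49)
(w(7, 6) - 149)*121 = (256/49 - 149)*121 = -7045/49*121 = -852445/49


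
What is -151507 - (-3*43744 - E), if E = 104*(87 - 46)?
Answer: -16011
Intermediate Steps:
E = 4264 (E = 104*41 = 4264)
-151507 - (-3*43744 - E) = -151507 - (-3*43744 - 1*4264) = -151507 - (-131232 - 4264) = -151507 - 1*(-135496) = -151507 + 135496 = -16011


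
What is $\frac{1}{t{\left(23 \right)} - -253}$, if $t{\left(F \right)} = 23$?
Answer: $\frac{1}{276} \approx 0.0036232$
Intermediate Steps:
$\frac{1}{t{\left(23 \right)} - -253} = \frac{1}{23 - -253} = \frac{1}{23 + 253} = \frac{1}{276}$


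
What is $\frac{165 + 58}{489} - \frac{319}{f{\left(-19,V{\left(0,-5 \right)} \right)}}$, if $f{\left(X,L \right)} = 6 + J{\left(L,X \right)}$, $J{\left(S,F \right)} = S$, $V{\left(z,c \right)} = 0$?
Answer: $- \frac{51551}{978} \approx -52.711$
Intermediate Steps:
$f{\left(X,L \right)} = 6 + L$
$\frac{165 + 58}{489} - \frac{319}{f{\left(-19,V{\left(0,-5 \right)} \right)}} = \frac{165 + 58}{489} - \frac{319}{6 + 0} = 223 \cdot \frac{1}{489} - \frac{319}{6} = \frac{223}{489} - \frac{319}{6} = - \frac{51551}{978}$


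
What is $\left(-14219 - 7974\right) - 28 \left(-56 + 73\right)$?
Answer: $-22669$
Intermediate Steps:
$\left(-14219 - 7974\right) - 28 \left(-56 + 73\right) = \left(-14219 - 7974\right) - 476 = -22193 - 476 = -22669$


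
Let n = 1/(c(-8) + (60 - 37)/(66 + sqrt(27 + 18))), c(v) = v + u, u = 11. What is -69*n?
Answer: -997119/48436 - 4761*sqrt(5)/48436 ≈ -20.806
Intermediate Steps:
c(v) = 11 + v (c(v) = v + 11 = 11 + v)
n = 1/(3 + 23/(66 + 3*sqrt(5))) (n = 1/((11 - 8) + (60 - 37)/(66 + sqrt(27 + 18))) = 1/(3 + 23/(66 + sqrt(45))) = 1/(3 + 23/(66 + 3*sqrt(5))) ≈ 0.30154)
-69*n = -69*(14451/48436 + 69*sqrt(5)/48436) = -997119/48436 - 4761*sqrt(5)/48436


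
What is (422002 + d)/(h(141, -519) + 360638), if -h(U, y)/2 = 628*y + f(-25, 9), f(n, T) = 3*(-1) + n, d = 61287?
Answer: 483289/1012558 ≈ 0.47729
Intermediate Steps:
f(n, T) = -3 + n
h(U, y) = 56 - 1256*y (h(U, y) = -2*(628*y + (-3 - 25)) = -2*(628*y - 28) = -2*(-28 + 628*y) = 56 - 1256*y)
(422002 + d)/(h(141, -519) + 360638) = (422002 + 61287)/((56 - 1256*(-519)) + 360638) = 483289/((56 + 651864) + 360638) = 483289/(651920 + 360638) = 483289/1012558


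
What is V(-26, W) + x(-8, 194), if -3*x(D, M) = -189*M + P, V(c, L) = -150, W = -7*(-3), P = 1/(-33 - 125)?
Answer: 5722129/474 ≈ 12072.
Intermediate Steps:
P = -1/158 (P = 1/(-158) = -1/158 ≈ -0.0063291)
W = 21
x(D, M) = 1/474 + 63*M (x(D, M) = -(-189*M - 1/158)/3 = -(-1/158 - 189*M)/3 = 1/474 + 63*M)
V(-26, W) + x(-8, 194) = -150 + (1/474 + 63*194) = -150 + (1/474 + 12222) = -150 + 5793229/474 = 5722129/474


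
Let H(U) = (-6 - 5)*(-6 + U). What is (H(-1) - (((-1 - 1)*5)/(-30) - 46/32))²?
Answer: 14055001/2304 ≈ 6100.3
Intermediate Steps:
H(U) = 66 - 11*U (H(U) = -11*(-6 + U) = 66 - 11*U)
(H(-1) - (((-1 - 1)*5)/(-30) - 46/32))² = ((66 - 11*(-1)) - (((-1 - 1)*5)/(-30) - 46/32))² = ((66 + 11) - (-2*5*(-1/30) - 46*1/32))² = (77 - (-10*(-1/30) - 23/16))² = (77 - (⅓ - 23/16))² = (77 - 1*(-53/48))² = (77 + 53/48)² = (3749/48)² = 14055001/2304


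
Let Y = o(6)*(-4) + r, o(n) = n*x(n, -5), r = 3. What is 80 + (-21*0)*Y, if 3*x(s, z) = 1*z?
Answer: 80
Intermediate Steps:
x(s, z) = z/3 (x(s, z) = (1*z)/3 = z/3)
o(n) = -5*n/3 (o(n) = n*((1/3)*(-5)) = n*(-5/3) = -5*n/3)
Y = 43 (Y = -5/3*6*(-4) + 3 = -10*(-4) + 3 = 40 + 3 = 43)
80 + (-21*0)*Y = 80 - 21*0*43 = 80 + 0*43 = 80 + 0 = 80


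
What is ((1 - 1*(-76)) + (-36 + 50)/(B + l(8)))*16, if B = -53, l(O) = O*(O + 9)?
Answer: 102480/83 ≈ 1234.7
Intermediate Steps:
l(O) = O*(9 + O)
((1 - 1*(-76)) + (-36 + 50)/(B + l(8)))*16 = ((1 - 1*(-76)) + (-36 + 50)/(-53 + 8*(9 + 8)))*16 = ((1 + 76) + 14/(-53 + 8*17))*16 = (77 + 14/(-53 + 136))*16 = (77 + 14/83)*16 = (6405/83)*16 = 102480/83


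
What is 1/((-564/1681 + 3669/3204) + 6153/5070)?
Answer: 1517035260/3069305149 ≈ 0.49426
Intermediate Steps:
1/((-564/1681 + 3669/3204) + 6153/5070) = 1/((-564*1/1681 + 3669*(1/3204)) + 6153*(1/5070)) = 1/((-564/1681 + 1223/1068) + 2051/1690) = 1/(1453511/1795308 + 2051/1690) = 1/(3069305149/1517035260) = 1517035260/3069305149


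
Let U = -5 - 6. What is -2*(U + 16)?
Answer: -10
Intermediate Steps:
U = -11
-2*(U + 16) = -2*(-11 + 16) = -2*5 = -10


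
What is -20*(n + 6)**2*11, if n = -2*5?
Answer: -3520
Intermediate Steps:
n = -10
-20*(n + 6)**2*11 = -20*(-10 + 6)**2*11 = -20*(-4)**2*11 = -20*16*11 = -320*11 = -3520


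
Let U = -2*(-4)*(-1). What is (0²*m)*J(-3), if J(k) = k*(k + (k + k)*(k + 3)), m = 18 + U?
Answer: 0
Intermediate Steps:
U = -8 (U = 8*(-1) = -8)
m = 10 (m = 18 - 8 = 10)
J(k) = k*(k + 2*k*(3 + k)) (J(k) = k*(k + (2*k)*(3 + k)) = k*(k + 2*k*(3 + k)))
(0²*m)*J(-3) = (0²*10)*((-3)²*(7 + 2*(-3))) = (0*10)*(9*(7 - 6)) = 0*(9*1) = 0*9 = 0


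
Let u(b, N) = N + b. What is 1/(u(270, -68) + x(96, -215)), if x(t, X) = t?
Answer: 1/298 ≈ 0.0033557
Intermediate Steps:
1/(u(270, -68) + x(96, -215)) = 1/((-68 + 270) + 96) = 1/(202 + 96) = 1/298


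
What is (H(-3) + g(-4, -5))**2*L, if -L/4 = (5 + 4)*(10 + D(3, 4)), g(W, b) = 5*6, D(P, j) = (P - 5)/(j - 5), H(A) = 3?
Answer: -470448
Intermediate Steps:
D(P, j) = (-5 + P)/(-5 + j)
g(W, b) = 30
L = -432 (L = -4*(5 + 4)*(10 + (-5 + 3)/(-5 + 4)) = -36*(10 - 2/(-1)) = -36*(10 - 1*(-2)) = -36*(10 + 2) = -36*12 = -4*108 = -432)
(H(-3) + g(-4, -5))**2*L = (3 + 30)**2*(-432) = 33**2*(-432) = 1089*(-432) = -470448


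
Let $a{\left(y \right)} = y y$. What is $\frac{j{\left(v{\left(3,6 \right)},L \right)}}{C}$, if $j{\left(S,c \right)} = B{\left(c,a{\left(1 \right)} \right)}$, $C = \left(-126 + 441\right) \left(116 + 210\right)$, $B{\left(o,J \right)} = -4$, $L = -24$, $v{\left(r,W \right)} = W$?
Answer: $- \frac{2}{51345} \approx -3.8952 \cdot 10^{-5}$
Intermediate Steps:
$a{\left(y \right)} = y^{2}$
$C = 102690$ ($C = 315 \cdot 326 = 102690$)
$j{\left(S,c \right)} = -4$
$\frac{j{\left(v{\left(3,6 \right)},L \right)}}{C} = - \frac{4}{102690} = \left(-4\right) \frac{1}{102690} = - \frac{2}{51345}$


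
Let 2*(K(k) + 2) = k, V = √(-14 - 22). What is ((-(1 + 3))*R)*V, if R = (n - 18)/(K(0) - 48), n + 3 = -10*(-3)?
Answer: 108*I/25 ≈ 4.32*I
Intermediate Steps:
V = 6*I (V = √(-36) = 6*I ≈ 6.0*I)
K(k) = -2 + k/2
n = 27 (n = -3 - 10*(-3) = -3 + 30 = 27)
R = -9/50 (R = (27 - 18)/((-2 + (½)*0) - 48) = 9/((-2 + 0) - 48) = 9/(-2 - 48) = 9/(-50) = 9*(-1/50) = -9/50 ≈ -0.18000)
((-(1 + 3))*R)*V = (-(1 + 3)*(-9/50))*(6*I) = (-1*4*(-9/50))*(6*I) = (-4*(-9/50))*(6*I) = 18*(6*I)/25 = 108*I/25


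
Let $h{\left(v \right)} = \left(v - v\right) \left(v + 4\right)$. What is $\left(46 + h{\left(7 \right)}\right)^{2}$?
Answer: $2116$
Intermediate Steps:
$h{\left(v \right)} = 0$ ($h{\left(v \right)} = 0 \left(4 + v\right) = 0$)
$\left(46 + h{\left(7 \right)}\right)^{2} = \left(46 + 0\right)^{2} = 46^{2} = 2116$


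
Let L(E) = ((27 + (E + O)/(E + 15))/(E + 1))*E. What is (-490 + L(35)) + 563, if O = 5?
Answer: 3601/36 ≈ 100.03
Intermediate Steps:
L(E) = E*(27 + (5 + E)/(15 + E))/(1 + E) (L(E) = ((27 + (E + 5)/(E + 15))/(E + 1))*E = ((27 + (5 + E)/(15 + E))/(1 + E))*E = E*(27 + (5 + E)/(15 + E))/(1 + E))
(-490 + L(35)) + 563 = (-490 + 2*35*(205 + 14*35)/(15 + 35**2 + 16*35)) + 563 = (-490 + 2*35*(205 + 490)/(15 + 1225 + 560)) + 563 = (-490 + 2*35*695/1800) + 563 = (-490 + 2*35*(1/1800)*695) + 563 = (-490 + 973/36) + 563 = -16667/36 + 563 = 3601/36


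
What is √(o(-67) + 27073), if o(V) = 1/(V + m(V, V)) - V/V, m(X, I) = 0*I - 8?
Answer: √6091197/15 ≈ 164.54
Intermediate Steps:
m(X, I) = -8 (m(X, I) = 0 - 8 = -8)
o(V) = -1 + 1/(-8 + V) (o(V) = 1/(V - 8) - V/V = 1/(-8 + V) - 1*1 = 1/(-8 + V) - 1 = -1 + 1/(-8 + V))
√(o(-67) + 27073) = √((9 - 1*(-67))/(-8 - 67) + 27073) = √((9 + 67)/(-75) + 27073) = √(-1/75*76 + 27073) = √(-76/75 + 27073) = √(2030399/75) = √6091197/15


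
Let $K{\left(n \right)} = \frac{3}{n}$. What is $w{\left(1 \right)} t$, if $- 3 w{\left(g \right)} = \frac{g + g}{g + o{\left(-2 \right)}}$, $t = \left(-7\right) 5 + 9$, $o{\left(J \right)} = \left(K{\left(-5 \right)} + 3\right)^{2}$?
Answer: $\frac{100}{39} \approx 2.5641$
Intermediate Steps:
$o{\left(J \right)} = \frac{144}{25}$ ($o{\left(J \right)} = \left(\frac{3}{-5} + 3\right)^{2} = \left(3 \left(- \frac{1}{5}\right) + 3\right)^{2} = \left(- \frac{3}{5} + 3\right)^{2} = \left(\frac{12}{5}\right)^{2} = \frac{144}{25}$)
$t = -26$ ($t = -35 + 9 = -26$)
$w{\left(g \right)} = - \frac{2 g}{3 \left(\frac{144}{25} + g\right)}$ ($w{\left(g \right)} = - \frac{\left(g + g\right) \frac{1}{g + \frac{144}{25}}}{3} = - \frac{2 g \frac{1}{\frac{144}{25} + g}}{3} = - \frac{2 g}{3 \left(\frac{144}{25} + g\right)}$)
$w{\left(1 \right)} t = \left(-50\right) 1 \frac{1}{432 + 75 \cdot 1} \left(-26\right) = \left(-50\right) 1 \frac{1}{432 + 75} \left(-26\right) = \left(-50\right) 1 \cdot \frac{1}{507} \left(-26\right) = \left(- \frac{50}{507}\right) \left(-26\right) = \frac{100}{39}$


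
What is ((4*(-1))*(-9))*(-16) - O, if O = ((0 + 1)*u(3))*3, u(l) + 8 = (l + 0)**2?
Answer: -579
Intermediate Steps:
u(l) = -8 + l**2 (u(l) = -8 + (l + 0)**2 = -8 + l**2)
O = 3 (O = ((0 + 1)*(-8 + 3**2))*3 = (1*(-8 + 9))*3 = (1*1)*3 = 1*3 = 3)
((4*(-1))*(-9))*(-16) - O = ((4*(-1))*(-9))*(-16) - 1*3 = -4*(-9)*(-16) - 3 = 36*(-16) - 3 = -576 - 3 = -579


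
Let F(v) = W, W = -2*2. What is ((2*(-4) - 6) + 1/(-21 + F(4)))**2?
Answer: 123201/625 ≈ 197.12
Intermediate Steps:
W = -4
F(v) = -4
((2*(-4) - 6) + 1/(-21 + F(4)))**2 = ((2*(-4) - 6) + 1/(-21 - 4))**2 = ((-8 - 6) + 1/(-25))**2 = (-14 - 1/25)**2 = (-351/25)**2 = 123201/625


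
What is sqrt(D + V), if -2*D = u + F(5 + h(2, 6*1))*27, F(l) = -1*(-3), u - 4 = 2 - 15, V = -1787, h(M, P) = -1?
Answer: I*sqrt(1823) ≈ 42.697*I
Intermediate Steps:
u = -9 (u = 4 + (2 - 15) = 4 - 13 = -9)
F(l) = 3
D = -36 (D = -(-9 + 3*27)/2 = -(-9 + 81)/2 = -1/2*72 = -36)
sqrt(D + V) = sqrt(-36 - 1787) = sqrt(-1823) = I*sqrt(1823)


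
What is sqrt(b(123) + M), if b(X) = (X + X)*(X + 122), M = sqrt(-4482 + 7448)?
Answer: sqrt(60270 + sqrt(2966)) ≈ 245.61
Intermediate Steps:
M = sqrt(2966) ≈ 54.461
b(X) = 2*X*(122 + X) (b(X) = (2*X)*(122 + X) = 2*X*(122 + X))
sqrt(b(123) + M) = sqrt(2*123*(122 + 123) + sqrt(2966)) = sqrt(2*123*245 + sqrt(2966)) = sqrt(60270 + sqrt(2966))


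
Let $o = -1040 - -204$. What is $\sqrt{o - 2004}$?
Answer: $2 i \sqrt{710} \approx 53.292 i$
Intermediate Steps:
$o = -836$ ($o = -1040 + 204 = -836$)
$\sqrt{o - 2004} = \sqrt{-836 - 2004} = \sqrt{-2840} = 2 i \sqrt{710}$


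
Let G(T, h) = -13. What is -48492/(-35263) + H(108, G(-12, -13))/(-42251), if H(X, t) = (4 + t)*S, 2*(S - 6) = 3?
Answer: 4102431489/2979794026 ≈ 1.3768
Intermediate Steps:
S = 15/2 (S = 6 + (½)*3 = 6 + 3/2 = 15/2 ≈ 7.5000)
H(X, t) = 30 + 15*t/2 (H(X, t) = (4 + t)*(15/2) = 30 + 15*t/2)
-48492/(-35263) + H(108, G(-12, -13))/(-42251) = -48492/(-35263) + (30 + (15/2)*(-13))/(-42251) = -48492*(-1/35263) + (30 - 195/2)*(-1/42251) = 48492/35263 - 135/2*(-1/42251) = 48492/35263 + 135/84502 = 4102431489/2979794026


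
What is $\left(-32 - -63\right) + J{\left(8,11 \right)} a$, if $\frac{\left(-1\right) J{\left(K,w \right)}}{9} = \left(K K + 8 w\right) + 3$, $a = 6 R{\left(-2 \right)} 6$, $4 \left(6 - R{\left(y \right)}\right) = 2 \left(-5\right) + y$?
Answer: $-451949$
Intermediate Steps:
$R{\left(y \right)} = \frac{17}{2} - \frac{y}{4}$ ($R{\left(y \right)} = 6 - \frac{2 \left(-5\right) + y}{4} = 6 - \frac{-10 + y}{4} = 6 - \left(- \frac{5}{2} + \frac{y}{4}\right) = \frac{17}{2} - \frac{y}{4}$)
$a = 324$ ($a = 6 \left(\frac{17}{2} - - \frac{1}{2}\right) 6 = 6 \left(\frac{17}{2} + \frac{1}{2}\right) 6 = 6 \cdot 9 \cdot 6 = 54 \cdot 6 = 324$)
$J{\left(K,w \right)} = -27 - 72 w - 9 K^{2}$ ($J{\left(K,w \right)} = - 9 \left(\left(K K + 8 w\right) + 3\right) = - 9 \left(\left(K^{2} + 8 w\right) + 3\right) = - 9 \left(3 + K^{2} + 8 w\right) = -27 - 72 w - 9 K^{2}$)
$\left(-32 - -63\right) + J{\left(8,11 \right)} a = \left(-32 - -63\right) + \left(-27 - 792 - 9 \cdot 8^{2}\right) 324 = \left(-32 + 63\right) + \left(-27 - 792 - 576\right) 324 = 31 + \left(-27 - 792 - 576\right) 324 = 31 - 451980 = -451949$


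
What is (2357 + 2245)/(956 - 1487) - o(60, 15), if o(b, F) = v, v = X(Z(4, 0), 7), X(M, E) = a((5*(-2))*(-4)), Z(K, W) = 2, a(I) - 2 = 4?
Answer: -44/3 ≈ -14.667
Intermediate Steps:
a(I) = 6 (a(I) = 2 + 4 = 6)
X(M, E) = 6
v = 6
o(b, F) = 6
(2357 + 2245)/(956 - 1487) - o(60, 15) = (2357 + 2245)/(956 - 1487) - 1*6 = 4602/(-531) - 6 = 4602*(-1/531) - 6 = -26/3 - 6 = -44/3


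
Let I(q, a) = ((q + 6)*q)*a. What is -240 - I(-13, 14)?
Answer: -1514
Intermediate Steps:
I(q, a) = a*q*(6 + q) (I(q, a) = ((6 + q)*q)*a = (q*(6 + q))*a = a*q*(6 + q))
-240 - I(-13, 14) = -240 - 14*(-13)*(6 - 13) = -240 - 14*(-13)*(-7) = -240 - 1*1274 = -240 - 1274 = -1514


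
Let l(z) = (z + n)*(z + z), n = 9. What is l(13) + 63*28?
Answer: 2336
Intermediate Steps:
l(z) = 2*z*(9 + z) (l(z) = (z + 9)*(z + z) = (9 + z)*(2*z) = 2*z*(9 + z))
l(13) + 63*28 = 2*13*(9 + 13) + 63*28 = 2*13*22 + 1764 = 572 + 1764 = 2336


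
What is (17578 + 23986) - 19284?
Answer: 22280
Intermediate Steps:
(17578 + 23986) - 19284 = 41564 - 19284 = 22280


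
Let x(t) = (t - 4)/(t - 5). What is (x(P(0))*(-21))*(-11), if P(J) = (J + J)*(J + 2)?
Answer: 924/5 ≈ 184.80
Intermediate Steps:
P(J) = 2*J*(2 + J) (P(J) = (2*J)*(2 + J) = 2*J*(2 + J))
x(t) = (-4 + t)/(-5 + t)
(x(P(0))*(-21))*(-11) = (((-4 + 2*0*(2 + 0))/(-5 + 2*0*(2 + 0)))*(-21))*(-11) = (((-4 + 2*0*2)/(-5 + 2*0*2))*(-21))*(-11) = (((-4 + 0)/(-5 + 0))*(-21))*(-11) = ((-4/(-5))*(-21))*(-11) = (-1/5*(-4)*(-21))*(-11) = ((4/5)*(-21))*(-11) = -84/5*(-11) = 924/5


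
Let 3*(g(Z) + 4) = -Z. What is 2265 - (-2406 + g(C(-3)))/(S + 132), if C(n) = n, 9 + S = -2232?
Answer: 1591492/703 ≈ 2263.9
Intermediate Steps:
S = -2241 (S = -9 - 2232 = -2241)
g(Z) = -4 - Z/3 (g(Z) = -4 + (-Z)/3 = -4 - Z/3)
2265 - (-2406 + g(C(-3)))/(S + 132) = 2265 - (-2406 + (-4 - ⅓*(-3)))/(-2241 + 132) = 2265 - (-2406 + (-4 + 1))/(-2109) = 2265 - (-2406 - 3)*(-1)/2109 = 2265 - (-2409)*(-1)/2109 = 2265 - 1*803/703 = 2265 - 803/703 = 1591492/703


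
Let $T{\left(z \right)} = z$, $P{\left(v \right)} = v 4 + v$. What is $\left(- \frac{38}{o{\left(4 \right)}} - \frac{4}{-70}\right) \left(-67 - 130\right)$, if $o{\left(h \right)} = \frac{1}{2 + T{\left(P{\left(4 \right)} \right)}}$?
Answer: $\frac{5763826}{35} \approx 1.6468 \cdot 10^{5}$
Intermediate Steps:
$P{\left(v \right)} = 5 v$ ($P{\left(v \right)} = 4 v + v = 5 v$)
$o{\left(h \right)} = \frac{1}{22}$ ($o{\left(h \right)} = \frac{1}{2 + 5 \cdot 4} = \frac{1}{2 + 20} = \frac{1}{22}$)
$\left(- \frac{38}{o{\left(4 \right)}} - \frac{4}{-70}\right) \left(-67 - 130\right) = \left(- 38 \frac{1}{\frac{1}{22}} - \frac{4}{-70}\right) \left(-67 - 130\right) = \left(\left(-38\right) 22 - - \frac{2}{35}\right) \left(-197\right) = \left(-836 + \frac{2}{35}\right) \left(-197\right) = \left(- \frac{29258}{35}\right) \left(-197\right) = \frac{5763826}{35}$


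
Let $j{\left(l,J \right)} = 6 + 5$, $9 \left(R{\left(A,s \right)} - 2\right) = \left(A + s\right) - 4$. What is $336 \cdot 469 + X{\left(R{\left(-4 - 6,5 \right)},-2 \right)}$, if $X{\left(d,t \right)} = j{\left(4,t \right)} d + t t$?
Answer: $157599$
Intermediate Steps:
$R{\left(A,s \right)} = \frac{14}{9} + \frac{A}{9} + \frac{s}{9}$ ($R{\left(A,s \right)} = 2 + \frac{\left(A + s\right) - 4}{9} = 2 + \frac{-4 + A + s}{9} = 2 + \left(- \frac{4}{9} + \frac{A}{9} + \frac{s}{9}\right) = \frac{14}{9} + \frac{A}{9} + \frac{s}{9}$)
$j{\left(l,J \right)} = 11$
$X{\left(d,t \right)} = t^{2} + 11 d$ ($X{\left(d,t \right)} = 11 d + t t = 11 d + t^{2} = t^{2} + 11 d$)
$336 \cdot 469 + X{\left(R{\left(-4 - 6,5 \right)},-2 \right)} = 336 \cdot 469 + \left(\left(-2\right)^{2} + 11 \left(\frac{14}{9} + \frac{-4 - 6}{9} + \frac{1}{9} \cdot 5\right)\right) = 157584 + \left(4 + 11 \left(\frac{14}{9} + \frac{-4 - 6}{9} + \frac{5}{9}\right)\right) = 157584 + \left(4 + 11 \left(\frac{14}{9} + \frac{1}{9} \left(-10\right) + \frac{5}{9}\right)\right) = 157584 + \left(4 + 11 \left(\frac{14}{9} - \frac{10}{9} + \frac{5}{9}\right)\right) = 157584 + \left(4 + 11 \cdot 1\right) = 157584 + \left(4 + 11\right) = 157584 + 15 = 157599$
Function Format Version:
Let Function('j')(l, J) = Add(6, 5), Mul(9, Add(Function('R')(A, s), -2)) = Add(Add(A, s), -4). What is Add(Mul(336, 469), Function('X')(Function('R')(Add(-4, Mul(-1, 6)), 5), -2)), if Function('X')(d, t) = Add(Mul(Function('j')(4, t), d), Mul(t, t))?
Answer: 157599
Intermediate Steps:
Function('R')(A, s) = Add(Rational(14, 9), Mul(Rational(1, 9), A), Mul(Rational(1, 9), s)) (Function('R')(A, s) = Add(2, Mul(Rational(1, 9), Add(Add(A, s), -4))) = Add(2, Mul(Rational(1, 9), Add(-4, A, s))) = Add(2, Add(Rational(-4, 9), Mul(Rational(1, 9), A), Mul(Rational(1, 9), s))) = Add(Rational(14, 9), Mul(Rational(1, 9), A), Mul(Rational(1, 9), s)))
Function('j')(l, J) = 11
Function('X')(d, t) = Add(Pow(t, 2), Mul(11, d)) (Function('X')(d, t) = Add(Mul(11, d), Mul(t, t)) = Add(Mul(11, d), Pow(t, 2)) = Add(Pow(t, 2), Mul(11, d)))
Add(Mul(336, 469), Function('X')(Function('R')(Add(-4, Mul(-1, 6)), 5), -2)) = Add(Mul(336, 469), Add(Pow(-2, 2), Mul(11, Add(Rational(14, 9), Mul(Rational(1, 9), Add(-4, Mul(-1, 6))), Mul(Rational(1, 9), 5))))) = Add(157584, Add(4, Mul(11, Add(Rational(14, 9), Mul(Rational(1, 9), Add(-4, -6)), Rational(5, 9))))) = Add(157584, Add(4, Mul(11, Add(Rational(14, 9), Mul(Rational(1, 9), -10), Rational(5, 9))))) = Add(157584, Add(4, Mul(11, Add(Rational(14, 9), Rational(-10, 9), Rational(5, 9))))) = Add(157584, Add(4, Mul(11, 1))) = Add(157584, Add(4, 11)) = Add(157584, 15) = 157599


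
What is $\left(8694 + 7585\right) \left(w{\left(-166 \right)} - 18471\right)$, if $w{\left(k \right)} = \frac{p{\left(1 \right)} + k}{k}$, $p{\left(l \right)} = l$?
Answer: $- \frac{49911755859}{166} \approx -3.0067 \cdot 10^{8}$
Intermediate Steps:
$w{\left(k \right)} = \frac{1 + k}{k}$
$\left(8694 + 7585\right) \left(w{\left(-166 \right)} - 18471\right) = \left(8694 + 7585\right) \left(\frac{1 - 166}{-166} - 18471\right) = 16279 \left(\left(- \frac{1}{166}\right) \left(-165\right) - 18471\right) = 16279 \left(\frac{165}{166} - 18471\right) = 16279 \left(- \frac{3066021}{166}\right) = - \frac{49911755859}{166}$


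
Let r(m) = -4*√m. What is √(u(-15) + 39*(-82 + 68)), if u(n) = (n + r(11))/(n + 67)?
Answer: √(-369291 - 52*√11)/26 ≈ 23.378*I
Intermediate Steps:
u(n) = (n - 4*√11)/(67 + n) (u(n) = (n - 4*√11)/(n + 67) = (n - 4*√11)/(67 + n))
√(u(-15) + 39*(-82 + 68)) = √((-15 - 4*√11)/(67 - 15) + 39*(-82 + 68)) = √((-15 - 4*√11)/52 + 39*(-14)) = √((-15 - 4*√11)/52 - 546) = √((-15/52 - √11/13) - 546) = √(-28407/52 - √11/13)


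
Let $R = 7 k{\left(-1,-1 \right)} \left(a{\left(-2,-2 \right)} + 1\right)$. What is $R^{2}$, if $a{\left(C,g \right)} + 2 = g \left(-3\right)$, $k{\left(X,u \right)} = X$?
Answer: $1225$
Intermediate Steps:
$a{\left(C,g \right)} = -2 - 3 g$ ($a{\left(C,g \right)} = -2 + g \left(-3\right) = -2 - 3 g$)
$R = -35$ ($R = 7 \left(-1\right) \left(\left(-2 - -6\right) + 1\right) = - 7 \left(\left(-2 + 6\right) + 1\right) = - 7 \left(4 + 1\right) = \left(-7\right) 5 = -35$)
$R^{2} = \left(-35\right)^{2} = 1225$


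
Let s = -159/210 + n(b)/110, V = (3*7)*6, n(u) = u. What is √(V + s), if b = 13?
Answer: 2*√4645410/385 ≈ 11.196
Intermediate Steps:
V = 126 (V = 21*6 = 126)
s = -246/385 (s = -159/210 + 13/110 = -159*1/210 + 13*(1/110) = -53/70 + 13/110 = -246/385 ≈ -0.63896)
√(V + s) = √(126 - 246/385) = √(48264/385) = 2*√4645410/385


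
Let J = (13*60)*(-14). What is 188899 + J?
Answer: 177979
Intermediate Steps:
J = -10920 (J = 780*(-14) = -10920)
188899 + J = 188899 - 10920 = 177979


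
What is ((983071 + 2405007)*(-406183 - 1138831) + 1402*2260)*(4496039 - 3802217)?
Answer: -3631897830343094184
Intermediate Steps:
((983071 + 2405007)*(-406183 - 1138831) + 1402*2260)*(4496039 - 3802217) = (3388078*(-1545014) + 3168520)*693822 = (-5234627943092 + 3168520)*693822 = -5234624774572*693822 = -3631897830343094184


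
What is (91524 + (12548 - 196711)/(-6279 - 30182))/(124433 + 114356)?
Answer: 3337240727/8706485729 ≈ 0.38331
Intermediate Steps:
(91524 + (12548 - 196711)/(-6279 - 30182))/(124433 + 114356) = (91524 - 184163/(-36461))/238789 = (91524 - 184163*(-1/36461))*(1/238789) = (91524 + 184163/36461)*(1/238789) = (3337240727/36461)*(1/238789) = 3337240727/8706485729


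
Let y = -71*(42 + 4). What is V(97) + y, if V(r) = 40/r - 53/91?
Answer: -28830483/8827 ≈ -3266.2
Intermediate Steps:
y = -3266 (y = -71*46 = -3266)
V(r) = -53/91 + 40/r (V(r) = 40/r - 53*1/91 = 40/r - 53/91 = -53/91 + 40/r)
V(97) + y = (-53/91 + 40/97) - 3266 = -1501/8827 - 3266 = -28830483/8827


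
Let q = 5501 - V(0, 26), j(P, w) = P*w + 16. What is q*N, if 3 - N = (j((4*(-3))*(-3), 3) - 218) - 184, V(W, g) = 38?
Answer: 1535103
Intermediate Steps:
j(P, w) = 16 + P*w
q = 5463 (q = 5501 - 1*38 = 5501 - 38 = 5463)
N = 281 (N = 3 - (((16 + ((4*(-3))*(-3))*3) - 218) - 184) = 3 - (((16 - 12*(-3)*3) - 218) - 184) = 3 - (((16 + 36*3) - 218) - 184) = 3 - (((16 + 108) - 218) - 184) = 3 - ((124 - 218) - 184) = 3 - (-94 - 184) = 3 - 1*(-278) = 3 + 278 = 281)
q*N = 5463*281 = 1535103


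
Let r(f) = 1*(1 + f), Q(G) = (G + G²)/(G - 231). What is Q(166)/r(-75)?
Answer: 13861/2405 ≈ 5.7634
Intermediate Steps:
Q(G) = (G + G²)/(-231 + G)
r(f) = 1 + f
Q(166)/r(-75) = (166*(1 + 166)/(-231 + 166))/(1 - 75) = (166*167/(-65))/(-74) = (166*(-1/65)*167)*(-1/74) = -27722/65*(-1/74) = 13861/2405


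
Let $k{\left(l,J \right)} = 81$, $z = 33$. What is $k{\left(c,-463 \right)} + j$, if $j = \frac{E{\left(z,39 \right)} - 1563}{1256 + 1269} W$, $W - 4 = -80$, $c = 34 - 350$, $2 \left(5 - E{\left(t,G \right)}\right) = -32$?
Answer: $\frac{321717}{2525} \approx 127.41$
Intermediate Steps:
$E{\left(t,G \right)} = 21$ ($E{\left(t,G \right)} = 5 - -16 = 5 + 16 = 21$)
$c = -316$ ($c = 34 - 350 = -316$)
$W = -76$ ($W = 4 - 80 = -76$)
$j = \frac{117192}{2525}$ ($j = \frac{21 - 1563}{1256 + 1269} \left(-76\right) = - \frac{1542}{2525} \left(-76\right) = \left(-1542\right) \frac{1}{2525} \left(-76\right) = \left(- \frac{1542}{2525}\right) \left(-76\right) = \frac{117192}{2525} \approx 46.413$)
$k{\left(c,-463 \right)} + j = 81 + \frac{117192}{2525} = \frac{321717}{2525}$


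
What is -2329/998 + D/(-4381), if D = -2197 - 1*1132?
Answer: -6881007/4372238 ≈ -1.5738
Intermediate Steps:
D = -3329 (D = -2197 - 1132 = -3329)
-2329/998 + D/(-4381) = -2329/998 - 3329/(-4381) = -2329*1/998 - 3329*(-1/4381) = -2329/998 + 3329/4381 = -6881007/4372238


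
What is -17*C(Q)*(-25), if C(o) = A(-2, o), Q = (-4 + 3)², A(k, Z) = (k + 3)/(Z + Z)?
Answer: 425/2 ≈ 212.50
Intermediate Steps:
A(k, Z) = (3 + k)/(2*Z) (A(k, Z) = (3 + k)/((2*Z)) = (3 + k)*(1/(2*Z)) = (3 + k)/(2*Z))
Q = 1 (Q = (-1)² = 1)
C(o) = 1/(2*o) (C(o) = (3 - 2)/(2*o) = (½)*1/o = 1/(2*o))
-17*C(Q)*(-25) = -17/(2*1)*(-25) = -17/2*(-25) = 425/2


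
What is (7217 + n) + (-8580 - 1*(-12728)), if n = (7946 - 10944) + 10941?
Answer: 19308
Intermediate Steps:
n = 7943 (n = -2998 + 10941 = 7943)
(7217 + n) + (-8580 - 1*(-12728)) = (7217 + 7943) + (-8580 - 1*(-12728)) = 15160 + (-8580 + 12728) = 15160 + 4148 = 19308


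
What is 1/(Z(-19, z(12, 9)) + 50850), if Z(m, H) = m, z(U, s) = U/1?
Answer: 1/50831 ≈ 1.9673e-5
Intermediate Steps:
z(U, s) = U (z(U, s) = U*1 = U)
1/(Z(-19, z(12, 9)) + 50850) = 1/(-19 + 50850) = 1/50831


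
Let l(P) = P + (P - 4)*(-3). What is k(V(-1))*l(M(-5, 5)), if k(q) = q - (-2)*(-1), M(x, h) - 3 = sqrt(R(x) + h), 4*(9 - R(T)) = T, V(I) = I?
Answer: -18 + 3*sqrt(61) ≈ 5.4307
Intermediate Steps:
R(T) = 9 - T/4
M(x, h) = 3 + sqrt(9 + h - x/4) (M(x, h) = 3 + sqrt((9 - x/4) + h) = 3 + sqrt(9 + h - x/4))
l(P) = 12 - 2*P (l(P) = P + (-4 + P)*(-3) = P + (12 - 3*P) = 12 - 2*P)
k(q) = -2 + q (k(q) = q - 1*2 = q - 2 = -2 + q)
k(V(-1))*l(M(-5, 5)) = (-2 - 1)*(12 - 2*(3 + sqrt(36 - 1*(-5) + 4*5)/2)) = -3*(12 - 2*(3 + sqrt(36 + 5 + 20)/2)) = -3*(12 - 2*(3 + sqrt(61)/2)) = -3*(12 + (-6 - sqrt(61))) = -3*(6 - sqrt(61)) = -18 + 3*sqrt(61)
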